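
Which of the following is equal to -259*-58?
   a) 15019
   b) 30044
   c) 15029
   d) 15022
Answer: d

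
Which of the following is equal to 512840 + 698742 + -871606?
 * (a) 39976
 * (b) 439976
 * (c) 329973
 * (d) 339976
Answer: d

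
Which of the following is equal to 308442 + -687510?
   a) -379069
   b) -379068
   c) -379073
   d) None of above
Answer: b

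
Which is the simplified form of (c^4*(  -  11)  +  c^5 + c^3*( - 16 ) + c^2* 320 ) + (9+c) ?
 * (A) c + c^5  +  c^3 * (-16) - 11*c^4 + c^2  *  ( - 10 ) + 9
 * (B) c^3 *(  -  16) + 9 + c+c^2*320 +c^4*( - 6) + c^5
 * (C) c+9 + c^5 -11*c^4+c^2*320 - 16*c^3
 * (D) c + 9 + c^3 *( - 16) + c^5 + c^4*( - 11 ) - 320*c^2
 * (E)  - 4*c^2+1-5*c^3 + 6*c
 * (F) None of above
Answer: C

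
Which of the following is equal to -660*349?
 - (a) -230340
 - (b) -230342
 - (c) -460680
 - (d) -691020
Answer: a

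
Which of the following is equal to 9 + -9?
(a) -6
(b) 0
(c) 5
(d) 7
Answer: b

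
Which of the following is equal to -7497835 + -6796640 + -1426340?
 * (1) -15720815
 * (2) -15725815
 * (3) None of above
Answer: 1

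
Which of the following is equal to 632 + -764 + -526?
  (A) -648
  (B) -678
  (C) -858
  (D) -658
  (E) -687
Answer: D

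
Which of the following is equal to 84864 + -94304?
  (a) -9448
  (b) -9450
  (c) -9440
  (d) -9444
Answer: c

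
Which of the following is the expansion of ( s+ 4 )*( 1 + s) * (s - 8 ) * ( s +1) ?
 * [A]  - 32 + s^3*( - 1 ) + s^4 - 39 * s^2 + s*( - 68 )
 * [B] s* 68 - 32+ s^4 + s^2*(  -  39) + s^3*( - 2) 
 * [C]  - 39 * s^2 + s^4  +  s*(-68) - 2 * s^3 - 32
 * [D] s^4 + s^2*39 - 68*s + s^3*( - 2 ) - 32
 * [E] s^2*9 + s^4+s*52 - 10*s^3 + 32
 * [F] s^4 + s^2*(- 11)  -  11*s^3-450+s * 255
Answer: C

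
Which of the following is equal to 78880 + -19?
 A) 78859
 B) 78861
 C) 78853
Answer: B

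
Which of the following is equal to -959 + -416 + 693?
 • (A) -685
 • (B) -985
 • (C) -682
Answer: C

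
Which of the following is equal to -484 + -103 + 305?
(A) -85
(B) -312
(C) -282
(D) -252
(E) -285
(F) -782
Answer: C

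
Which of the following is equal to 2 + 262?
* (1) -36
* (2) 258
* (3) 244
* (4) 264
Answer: 4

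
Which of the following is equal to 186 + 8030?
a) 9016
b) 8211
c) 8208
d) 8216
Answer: d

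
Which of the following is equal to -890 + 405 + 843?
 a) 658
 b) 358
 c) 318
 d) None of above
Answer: b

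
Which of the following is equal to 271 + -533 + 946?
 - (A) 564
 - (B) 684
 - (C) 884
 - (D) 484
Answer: B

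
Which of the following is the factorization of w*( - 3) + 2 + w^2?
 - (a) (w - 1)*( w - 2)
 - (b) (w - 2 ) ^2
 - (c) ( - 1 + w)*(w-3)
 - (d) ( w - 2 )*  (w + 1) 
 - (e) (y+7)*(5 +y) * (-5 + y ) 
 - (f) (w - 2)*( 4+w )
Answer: a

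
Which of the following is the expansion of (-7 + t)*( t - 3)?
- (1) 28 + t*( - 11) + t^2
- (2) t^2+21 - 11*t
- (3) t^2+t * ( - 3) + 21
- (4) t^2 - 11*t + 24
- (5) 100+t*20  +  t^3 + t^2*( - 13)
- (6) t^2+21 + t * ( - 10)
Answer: 6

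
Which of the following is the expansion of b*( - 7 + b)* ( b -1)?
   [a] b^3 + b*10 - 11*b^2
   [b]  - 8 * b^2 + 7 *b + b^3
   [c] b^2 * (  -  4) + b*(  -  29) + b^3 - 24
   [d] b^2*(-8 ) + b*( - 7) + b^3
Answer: b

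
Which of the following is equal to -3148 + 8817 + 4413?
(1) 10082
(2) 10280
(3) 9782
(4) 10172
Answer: 1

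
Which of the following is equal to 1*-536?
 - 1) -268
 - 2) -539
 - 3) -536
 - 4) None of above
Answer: 3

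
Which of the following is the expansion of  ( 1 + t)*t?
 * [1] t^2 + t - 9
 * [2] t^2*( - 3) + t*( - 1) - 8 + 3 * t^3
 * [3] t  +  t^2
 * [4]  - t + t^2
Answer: 3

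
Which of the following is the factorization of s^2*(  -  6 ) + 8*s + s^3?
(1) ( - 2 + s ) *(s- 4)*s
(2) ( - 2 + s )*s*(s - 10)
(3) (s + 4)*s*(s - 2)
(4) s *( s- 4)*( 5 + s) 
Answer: 1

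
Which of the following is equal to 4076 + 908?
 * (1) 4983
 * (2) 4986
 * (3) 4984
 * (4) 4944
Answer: 3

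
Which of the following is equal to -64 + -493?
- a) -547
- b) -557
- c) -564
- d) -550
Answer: b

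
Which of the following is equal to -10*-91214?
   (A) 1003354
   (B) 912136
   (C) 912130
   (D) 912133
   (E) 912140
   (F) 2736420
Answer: E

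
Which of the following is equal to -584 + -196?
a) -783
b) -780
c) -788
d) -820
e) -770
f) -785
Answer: b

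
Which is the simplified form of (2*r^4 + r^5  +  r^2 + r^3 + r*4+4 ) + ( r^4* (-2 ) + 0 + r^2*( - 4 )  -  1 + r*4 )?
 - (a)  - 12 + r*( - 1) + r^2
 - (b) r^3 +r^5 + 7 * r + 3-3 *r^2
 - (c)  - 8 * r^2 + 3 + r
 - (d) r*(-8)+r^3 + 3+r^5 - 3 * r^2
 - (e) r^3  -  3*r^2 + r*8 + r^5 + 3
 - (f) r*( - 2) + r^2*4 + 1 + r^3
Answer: e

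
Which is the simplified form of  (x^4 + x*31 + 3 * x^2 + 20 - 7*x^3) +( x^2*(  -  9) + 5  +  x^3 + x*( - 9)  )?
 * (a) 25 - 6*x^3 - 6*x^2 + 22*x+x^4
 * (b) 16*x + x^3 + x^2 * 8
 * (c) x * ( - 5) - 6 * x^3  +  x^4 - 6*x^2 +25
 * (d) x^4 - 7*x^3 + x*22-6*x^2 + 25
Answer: a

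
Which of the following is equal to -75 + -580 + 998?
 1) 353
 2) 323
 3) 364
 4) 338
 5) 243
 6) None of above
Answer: 6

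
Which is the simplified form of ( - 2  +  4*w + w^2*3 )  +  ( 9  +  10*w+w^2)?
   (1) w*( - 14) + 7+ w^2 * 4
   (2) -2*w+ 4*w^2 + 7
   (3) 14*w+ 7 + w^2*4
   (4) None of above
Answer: 3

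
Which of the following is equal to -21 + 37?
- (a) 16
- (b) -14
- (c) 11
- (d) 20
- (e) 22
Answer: a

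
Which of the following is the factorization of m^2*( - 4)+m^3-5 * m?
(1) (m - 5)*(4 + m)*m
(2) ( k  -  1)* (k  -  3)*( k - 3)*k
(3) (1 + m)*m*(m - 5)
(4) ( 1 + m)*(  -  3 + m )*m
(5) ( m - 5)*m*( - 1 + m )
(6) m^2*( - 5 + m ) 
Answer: 3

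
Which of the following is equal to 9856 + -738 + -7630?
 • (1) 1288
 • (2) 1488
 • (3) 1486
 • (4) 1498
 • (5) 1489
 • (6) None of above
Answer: 2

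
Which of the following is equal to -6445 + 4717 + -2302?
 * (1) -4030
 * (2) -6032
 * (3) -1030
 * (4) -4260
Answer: 1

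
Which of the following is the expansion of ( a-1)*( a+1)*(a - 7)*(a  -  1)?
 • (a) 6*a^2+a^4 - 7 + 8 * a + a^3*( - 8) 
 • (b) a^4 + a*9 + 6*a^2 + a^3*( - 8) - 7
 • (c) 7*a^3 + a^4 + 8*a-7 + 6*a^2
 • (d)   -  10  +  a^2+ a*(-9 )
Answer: a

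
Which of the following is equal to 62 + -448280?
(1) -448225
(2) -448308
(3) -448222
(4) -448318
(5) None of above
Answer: 5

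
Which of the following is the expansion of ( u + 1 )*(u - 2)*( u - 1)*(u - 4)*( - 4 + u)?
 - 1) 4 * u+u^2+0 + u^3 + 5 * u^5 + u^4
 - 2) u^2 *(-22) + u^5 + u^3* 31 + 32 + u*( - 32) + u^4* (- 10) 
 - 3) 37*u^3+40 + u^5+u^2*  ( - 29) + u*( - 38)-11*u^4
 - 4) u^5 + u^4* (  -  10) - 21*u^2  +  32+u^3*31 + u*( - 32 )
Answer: 2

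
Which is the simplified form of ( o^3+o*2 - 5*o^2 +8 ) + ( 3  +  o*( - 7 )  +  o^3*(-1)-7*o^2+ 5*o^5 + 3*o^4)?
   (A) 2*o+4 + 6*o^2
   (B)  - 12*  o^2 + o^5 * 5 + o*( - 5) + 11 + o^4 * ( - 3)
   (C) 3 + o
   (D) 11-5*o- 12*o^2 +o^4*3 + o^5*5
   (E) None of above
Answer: D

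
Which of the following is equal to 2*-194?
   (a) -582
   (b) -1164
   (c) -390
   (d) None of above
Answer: d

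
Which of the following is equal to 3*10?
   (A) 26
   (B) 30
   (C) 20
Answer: B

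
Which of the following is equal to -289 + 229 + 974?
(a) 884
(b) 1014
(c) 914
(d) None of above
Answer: c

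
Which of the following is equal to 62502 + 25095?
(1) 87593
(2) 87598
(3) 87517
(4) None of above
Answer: 4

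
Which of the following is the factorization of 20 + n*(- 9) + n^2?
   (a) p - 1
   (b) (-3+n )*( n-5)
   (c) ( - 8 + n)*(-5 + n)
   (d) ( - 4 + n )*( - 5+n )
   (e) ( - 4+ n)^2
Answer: d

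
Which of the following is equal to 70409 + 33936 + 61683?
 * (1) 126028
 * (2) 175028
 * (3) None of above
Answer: 3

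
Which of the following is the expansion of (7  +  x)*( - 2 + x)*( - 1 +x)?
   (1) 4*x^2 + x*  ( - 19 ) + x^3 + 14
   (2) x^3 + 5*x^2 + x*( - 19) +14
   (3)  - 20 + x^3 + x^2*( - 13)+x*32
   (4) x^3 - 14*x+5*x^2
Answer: 1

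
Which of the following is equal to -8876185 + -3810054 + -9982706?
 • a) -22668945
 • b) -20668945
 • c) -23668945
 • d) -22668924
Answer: a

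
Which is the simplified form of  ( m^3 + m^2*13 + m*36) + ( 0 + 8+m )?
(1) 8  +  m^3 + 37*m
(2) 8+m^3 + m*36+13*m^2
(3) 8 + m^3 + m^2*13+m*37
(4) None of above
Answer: 3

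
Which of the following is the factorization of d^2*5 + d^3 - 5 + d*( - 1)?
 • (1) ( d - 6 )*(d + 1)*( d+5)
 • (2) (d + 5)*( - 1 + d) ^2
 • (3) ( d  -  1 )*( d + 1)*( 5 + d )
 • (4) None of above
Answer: 3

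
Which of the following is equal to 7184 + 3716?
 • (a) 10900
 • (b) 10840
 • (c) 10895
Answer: a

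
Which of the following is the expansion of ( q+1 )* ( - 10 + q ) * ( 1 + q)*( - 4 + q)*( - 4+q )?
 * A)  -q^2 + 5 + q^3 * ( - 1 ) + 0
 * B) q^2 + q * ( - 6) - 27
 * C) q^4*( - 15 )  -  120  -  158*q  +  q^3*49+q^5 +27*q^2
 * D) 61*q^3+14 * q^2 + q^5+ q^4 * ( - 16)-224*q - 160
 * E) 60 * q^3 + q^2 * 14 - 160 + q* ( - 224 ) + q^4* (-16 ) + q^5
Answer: D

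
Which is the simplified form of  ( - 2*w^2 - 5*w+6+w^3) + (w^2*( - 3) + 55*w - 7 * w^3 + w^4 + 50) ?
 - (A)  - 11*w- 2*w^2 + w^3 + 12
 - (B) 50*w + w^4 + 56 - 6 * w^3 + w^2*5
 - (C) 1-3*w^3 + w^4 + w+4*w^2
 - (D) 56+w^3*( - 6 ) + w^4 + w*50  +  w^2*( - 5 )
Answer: D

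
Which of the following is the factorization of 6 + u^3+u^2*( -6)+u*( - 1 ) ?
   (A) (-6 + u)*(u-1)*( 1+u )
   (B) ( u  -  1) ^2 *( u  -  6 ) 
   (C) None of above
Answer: A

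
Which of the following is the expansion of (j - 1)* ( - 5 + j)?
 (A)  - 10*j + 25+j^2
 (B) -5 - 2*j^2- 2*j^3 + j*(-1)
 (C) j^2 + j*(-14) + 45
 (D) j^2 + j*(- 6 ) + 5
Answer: D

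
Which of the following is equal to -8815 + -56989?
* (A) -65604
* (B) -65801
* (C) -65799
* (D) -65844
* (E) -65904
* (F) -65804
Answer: F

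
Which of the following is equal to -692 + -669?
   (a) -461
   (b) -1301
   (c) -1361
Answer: c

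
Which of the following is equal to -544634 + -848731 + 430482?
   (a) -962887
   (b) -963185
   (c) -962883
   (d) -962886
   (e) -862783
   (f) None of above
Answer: c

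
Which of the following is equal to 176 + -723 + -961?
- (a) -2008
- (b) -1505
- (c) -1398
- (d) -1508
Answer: d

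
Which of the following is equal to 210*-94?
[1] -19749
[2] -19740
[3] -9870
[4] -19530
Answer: 2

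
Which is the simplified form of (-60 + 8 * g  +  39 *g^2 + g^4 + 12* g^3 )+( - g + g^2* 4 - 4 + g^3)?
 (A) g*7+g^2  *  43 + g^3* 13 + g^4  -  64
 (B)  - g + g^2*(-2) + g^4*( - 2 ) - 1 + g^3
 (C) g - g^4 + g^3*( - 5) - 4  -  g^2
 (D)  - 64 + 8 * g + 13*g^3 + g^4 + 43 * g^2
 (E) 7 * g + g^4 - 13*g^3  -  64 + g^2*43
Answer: A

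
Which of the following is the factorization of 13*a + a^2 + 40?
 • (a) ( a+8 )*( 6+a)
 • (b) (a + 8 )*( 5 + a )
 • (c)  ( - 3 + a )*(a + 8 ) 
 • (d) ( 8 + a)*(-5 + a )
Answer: b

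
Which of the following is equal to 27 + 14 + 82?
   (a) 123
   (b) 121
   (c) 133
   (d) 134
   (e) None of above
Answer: a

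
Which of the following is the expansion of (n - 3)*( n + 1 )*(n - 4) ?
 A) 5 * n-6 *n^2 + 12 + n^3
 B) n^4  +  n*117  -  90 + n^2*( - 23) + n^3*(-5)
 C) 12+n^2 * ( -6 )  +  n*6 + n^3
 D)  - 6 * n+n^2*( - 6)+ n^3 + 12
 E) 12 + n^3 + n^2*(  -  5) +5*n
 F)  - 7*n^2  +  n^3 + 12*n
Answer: A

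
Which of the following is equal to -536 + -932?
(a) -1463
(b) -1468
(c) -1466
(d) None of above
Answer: b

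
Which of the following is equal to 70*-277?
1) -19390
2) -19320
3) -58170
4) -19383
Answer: 1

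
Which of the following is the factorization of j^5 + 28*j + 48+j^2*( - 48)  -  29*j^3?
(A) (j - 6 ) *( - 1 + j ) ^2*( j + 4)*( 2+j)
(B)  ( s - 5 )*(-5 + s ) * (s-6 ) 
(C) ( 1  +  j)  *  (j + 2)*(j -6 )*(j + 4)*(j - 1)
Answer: C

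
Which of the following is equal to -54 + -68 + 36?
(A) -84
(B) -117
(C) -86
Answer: C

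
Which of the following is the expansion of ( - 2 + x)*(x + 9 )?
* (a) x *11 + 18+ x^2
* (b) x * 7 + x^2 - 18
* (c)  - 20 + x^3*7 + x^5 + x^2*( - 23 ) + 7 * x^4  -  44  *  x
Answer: b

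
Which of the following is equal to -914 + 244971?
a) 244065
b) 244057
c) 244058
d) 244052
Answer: b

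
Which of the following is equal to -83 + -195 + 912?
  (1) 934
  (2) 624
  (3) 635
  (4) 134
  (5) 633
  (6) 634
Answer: 6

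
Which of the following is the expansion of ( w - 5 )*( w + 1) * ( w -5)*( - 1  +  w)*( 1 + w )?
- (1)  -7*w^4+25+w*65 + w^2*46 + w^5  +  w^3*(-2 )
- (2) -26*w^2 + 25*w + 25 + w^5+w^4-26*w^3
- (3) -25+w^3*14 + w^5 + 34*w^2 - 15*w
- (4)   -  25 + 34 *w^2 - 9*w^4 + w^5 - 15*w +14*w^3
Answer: 4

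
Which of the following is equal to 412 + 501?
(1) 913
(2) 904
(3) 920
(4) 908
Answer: 1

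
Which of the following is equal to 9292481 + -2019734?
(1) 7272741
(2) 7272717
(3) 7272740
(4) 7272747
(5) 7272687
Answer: 4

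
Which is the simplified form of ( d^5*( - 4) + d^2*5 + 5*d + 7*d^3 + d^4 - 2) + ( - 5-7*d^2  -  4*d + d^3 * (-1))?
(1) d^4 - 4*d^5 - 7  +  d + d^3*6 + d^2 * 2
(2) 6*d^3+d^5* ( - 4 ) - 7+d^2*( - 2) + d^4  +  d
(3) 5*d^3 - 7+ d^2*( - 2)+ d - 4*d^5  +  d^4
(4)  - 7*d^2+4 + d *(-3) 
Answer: 2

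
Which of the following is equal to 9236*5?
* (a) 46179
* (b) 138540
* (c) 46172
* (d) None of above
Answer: d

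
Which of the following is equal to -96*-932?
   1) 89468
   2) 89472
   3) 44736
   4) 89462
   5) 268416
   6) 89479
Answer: 2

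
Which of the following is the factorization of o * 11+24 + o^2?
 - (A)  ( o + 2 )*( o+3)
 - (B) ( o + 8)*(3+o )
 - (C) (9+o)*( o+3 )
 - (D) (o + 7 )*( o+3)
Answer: B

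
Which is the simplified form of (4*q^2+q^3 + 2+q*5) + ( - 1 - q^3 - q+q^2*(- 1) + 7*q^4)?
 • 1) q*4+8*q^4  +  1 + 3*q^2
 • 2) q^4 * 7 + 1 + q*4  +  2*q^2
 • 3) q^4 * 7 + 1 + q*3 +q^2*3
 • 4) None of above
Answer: 4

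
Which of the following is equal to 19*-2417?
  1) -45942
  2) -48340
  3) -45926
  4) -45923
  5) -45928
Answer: 4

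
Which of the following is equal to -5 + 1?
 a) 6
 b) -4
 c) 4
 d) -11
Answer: b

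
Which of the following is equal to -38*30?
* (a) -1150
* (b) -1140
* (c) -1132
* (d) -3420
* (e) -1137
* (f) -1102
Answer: b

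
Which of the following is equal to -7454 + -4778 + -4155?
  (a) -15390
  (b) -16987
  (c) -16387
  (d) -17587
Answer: c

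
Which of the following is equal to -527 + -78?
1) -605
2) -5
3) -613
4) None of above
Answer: 1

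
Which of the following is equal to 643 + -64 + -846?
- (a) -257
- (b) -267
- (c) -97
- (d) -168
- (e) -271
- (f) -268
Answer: b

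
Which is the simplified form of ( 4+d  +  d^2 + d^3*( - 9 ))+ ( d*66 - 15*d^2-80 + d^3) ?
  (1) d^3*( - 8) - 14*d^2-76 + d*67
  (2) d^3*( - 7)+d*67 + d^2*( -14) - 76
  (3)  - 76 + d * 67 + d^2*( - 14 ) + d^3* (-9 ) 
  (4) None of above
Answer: 1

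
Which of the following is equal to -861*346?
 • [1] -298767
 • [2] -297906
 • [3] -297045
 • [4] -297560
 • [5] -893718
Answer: 2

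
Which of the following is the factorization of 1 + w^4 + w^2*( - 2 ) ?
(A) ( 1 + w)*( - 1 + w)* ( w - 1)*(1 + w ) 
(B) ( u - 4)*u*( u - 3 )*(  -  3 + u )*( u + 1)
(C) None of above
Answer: A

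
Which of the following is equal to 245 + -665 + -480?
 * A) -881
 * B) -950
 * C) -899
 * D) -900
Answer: D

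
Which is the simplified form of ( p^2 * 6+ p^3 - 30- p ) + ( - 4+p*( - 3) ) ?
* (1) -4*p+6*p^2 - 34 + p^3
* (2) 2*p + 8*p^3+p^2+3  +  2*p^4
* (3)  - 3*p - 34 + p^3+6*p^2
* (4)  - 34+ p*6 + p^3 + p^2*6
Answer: 1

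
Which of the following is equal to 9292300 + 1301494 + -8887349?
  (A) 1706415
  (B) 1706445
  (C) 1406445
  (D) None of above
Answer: B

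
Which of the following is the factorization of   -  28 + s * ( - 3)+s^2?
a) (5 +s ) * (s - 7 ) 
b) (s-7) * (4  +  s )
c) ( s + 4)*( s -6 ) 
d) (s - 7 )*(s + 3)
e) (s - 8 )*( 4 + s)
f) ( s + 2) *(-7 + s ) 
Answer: b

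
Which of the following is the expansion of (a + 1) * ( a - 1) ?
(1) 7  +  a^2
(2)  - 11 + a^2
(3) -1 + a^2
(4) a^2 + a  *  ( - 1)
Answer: 3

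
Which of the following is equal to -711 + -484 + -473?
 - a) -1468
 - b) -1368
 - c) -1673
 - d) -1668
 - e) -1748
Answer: d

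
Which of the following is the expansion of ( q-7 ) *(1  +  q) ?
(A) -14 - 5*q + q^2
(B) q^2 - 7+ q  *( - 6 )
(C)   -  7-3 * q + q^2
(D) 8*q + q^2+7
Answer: B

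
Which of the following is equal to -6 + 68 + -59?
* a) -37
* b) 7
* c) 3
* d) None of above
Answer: c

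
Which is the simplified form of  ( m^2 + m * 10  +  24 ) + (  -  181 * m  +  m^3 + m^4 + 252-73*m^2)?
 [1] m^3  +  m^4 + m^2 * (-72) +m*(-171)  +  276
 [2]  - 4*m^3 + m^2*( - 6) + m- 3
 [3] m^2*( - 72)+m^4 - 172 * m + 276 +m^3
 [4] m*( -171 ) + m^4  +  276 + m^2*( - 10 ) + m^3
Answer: 1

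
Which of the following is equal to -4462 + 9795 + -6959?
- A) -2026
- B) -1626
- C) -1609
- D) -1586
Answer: B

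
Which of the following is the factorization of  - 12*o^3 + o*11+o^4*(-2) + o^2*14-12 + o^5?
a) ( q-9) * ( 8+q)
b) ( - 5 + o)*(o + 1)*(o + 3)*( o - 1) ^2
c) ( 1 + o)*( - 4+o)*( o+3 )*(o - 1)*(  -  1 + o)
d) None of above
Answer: c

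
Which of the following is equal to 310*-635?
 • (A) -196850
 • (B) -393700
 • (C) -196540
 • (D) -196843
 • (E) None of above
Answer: A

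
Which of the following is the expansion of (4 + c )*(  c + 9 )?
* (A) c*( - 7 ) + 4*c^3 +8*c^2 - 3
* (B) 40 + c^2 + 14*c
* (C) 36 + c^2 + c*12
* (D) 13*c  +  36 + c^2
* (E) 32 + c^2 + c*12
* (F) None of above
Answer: D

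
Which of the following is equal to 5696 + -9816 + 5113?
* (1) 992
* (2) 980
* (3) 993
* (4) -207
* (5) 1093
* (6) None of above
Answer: 3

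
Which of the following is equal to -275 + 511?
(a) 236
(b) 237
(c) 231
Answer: a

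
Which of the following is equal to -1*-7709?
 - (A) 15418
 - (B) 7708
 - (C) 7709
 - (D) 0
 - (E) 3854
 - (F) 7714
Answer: C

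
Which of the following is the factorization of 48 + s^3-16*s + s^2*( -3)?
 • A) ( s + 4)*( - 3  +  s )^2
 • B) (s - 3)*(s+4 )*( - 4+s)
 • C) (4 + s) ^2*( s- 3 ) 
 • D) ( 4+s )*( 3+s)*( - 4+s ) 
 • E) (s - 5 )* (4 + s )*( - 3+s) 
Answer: B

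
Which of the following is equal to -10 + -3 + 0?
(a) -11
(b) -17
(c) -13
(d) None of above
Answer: c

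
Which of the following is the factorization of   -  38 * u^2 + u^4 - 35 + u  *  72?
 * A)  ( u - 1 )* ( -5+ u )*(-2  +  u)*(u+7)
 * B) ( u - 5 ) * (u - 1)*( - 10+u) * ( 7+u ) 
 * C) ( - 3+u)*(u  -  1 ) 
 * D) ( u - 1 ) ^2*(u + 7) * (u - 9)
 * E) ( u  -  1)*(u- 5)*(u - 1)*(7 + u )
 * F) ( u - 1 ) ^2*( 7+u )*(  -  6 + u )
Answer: E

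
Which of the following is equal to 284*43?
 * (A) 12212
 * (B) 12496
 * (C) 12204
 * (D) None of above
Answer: A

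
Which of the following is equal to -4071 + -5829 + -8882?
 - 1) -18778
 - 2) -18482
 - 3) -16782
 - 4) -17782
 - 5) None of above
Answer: 5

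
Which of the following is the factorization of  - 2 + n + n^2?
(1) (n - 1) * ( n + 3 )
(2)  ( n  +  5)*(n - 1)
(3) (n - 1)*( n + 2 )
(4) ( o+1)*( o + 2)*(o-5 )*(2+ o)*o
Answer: 3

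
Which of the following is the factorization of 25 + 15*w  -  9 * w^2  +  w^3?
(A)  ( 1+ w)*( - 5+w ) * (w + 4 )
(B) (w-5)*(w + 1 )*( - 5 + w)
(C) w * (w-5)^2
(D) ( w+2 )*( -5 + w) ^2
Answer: B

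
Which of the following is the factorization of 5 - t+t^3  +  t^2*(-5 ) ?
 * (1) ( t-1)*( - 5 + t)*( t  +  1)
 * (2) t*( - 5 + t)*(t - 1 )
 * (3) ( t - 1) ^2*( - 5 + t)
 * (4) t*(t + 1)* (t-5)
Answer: 1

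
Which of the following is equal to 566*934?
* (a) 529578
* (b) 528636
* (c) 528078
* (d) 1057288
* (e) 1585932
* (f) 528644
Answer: f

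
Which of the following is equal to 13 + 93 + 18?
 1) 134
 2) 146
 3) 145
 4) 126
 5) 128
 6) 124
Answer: 6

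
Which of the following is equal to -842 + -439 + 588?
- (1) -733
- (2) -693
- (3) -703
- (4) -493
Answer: 2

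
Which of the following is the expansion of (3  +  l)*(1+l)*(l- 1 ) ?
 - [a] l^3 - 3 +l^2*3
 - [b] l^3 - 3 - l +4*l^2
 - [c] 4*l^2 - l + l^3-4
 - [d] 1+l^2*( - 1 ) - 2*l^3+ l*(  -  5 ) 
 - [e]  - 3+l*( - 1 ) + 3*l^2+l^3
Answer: e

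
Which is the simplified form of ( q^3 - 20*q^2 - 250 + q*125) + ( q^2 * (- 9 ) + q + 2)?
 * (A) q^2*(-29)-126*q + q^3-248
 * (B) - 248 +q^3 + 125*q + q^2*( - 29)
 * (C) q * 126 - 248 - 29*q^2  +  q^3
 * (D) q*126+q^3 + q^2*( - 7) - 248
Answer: C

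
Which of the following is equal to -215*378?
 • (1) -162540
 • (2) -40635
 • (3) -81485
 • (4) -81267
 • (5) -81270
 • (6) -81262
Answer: 5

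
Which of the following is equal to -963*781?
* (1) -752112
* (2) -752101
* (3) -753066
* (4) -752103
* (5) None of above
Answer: 4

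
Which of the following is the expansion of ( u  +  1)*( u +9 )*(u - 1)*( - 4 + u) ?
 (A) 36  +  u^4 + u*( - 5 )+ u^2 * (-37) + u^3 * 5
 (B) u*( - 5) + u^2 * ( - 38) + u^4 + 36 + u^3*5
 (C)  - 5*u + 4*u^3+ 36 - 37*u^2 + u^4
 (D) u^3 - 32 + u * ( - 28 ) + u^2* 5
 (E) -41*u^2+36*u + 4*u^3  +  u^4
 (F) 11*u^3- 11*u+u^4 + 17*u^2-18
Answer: A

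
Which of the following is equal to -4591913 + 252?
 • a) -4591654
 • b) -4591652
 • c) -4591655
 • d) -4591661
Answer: d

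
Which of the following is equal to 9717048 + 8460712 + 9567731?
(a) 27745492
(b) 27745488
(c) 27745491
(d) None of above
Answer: c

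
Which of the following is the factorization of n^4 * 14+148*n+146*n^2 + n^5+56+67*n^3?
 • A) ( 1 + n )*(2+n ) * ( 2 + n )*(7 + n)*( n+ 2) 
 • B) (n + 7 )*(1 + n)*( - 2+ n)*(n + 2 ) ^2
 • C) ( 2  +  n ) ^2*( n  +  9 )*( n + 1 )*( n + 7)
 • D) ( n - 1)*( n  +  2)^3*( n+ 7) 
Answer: A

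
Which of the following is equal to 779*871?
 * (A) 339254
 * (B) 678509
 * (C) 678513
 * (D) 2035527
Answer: B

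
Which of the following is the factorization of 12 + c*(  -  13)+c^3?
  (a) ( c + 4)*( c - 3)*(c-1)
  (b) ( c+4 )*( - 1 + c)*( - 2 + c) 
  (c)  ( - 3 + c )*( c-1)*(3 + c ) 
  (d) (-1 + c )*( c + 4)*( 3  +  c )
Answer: a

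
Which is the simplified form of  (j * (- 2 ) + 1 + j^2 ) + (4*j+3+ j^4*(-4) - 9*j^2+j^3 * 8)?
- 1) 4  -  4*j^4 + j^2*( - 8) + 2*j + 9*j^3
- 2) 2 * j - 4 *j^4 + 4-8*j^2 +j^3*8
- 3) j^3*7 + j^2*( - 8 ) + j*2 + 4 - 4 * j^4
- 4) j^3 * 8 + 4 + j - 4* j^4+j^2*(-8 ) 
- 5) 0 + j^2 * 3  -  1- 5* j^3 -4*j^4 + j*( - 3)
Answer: 2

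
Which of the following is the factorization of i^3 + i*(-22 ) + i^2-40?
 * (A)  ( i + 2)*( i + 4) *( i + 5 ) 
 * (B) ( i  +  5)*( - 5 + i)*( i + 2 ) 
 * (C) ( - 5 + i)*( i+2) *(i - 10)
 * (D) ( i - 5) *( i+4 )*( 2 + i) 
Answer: D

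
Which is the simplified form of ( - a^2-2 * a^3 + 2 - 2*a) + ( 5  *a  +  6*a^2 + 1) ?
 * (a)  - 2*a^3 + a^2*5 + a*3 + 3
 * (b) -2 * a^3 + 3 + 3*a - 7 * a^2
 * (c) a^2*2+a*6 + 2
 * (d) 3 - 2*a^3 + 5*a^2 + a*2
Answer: a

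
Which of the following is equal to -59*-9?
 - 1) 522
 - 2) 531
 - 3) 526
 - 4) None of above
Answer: 2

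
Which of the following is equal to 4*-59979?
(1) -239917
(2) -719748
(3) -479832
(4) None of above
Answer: 4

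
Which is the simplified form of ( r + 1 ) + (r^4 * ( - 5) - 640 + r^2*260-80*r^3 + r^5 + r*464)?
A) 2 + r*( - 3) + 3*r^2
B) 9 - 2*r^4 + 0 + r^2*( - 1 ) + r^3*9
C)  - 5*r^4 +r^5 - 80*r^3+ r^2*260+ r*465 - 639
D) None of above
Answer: C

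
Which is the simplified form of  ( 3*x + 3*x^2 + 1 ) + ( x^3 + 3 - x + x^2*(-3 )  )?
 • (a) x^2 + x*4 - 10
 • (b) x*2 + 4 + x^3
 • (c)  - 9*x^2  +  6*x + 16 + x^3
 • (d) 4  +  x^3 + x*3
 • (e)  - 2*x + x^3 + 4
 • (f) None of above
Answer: b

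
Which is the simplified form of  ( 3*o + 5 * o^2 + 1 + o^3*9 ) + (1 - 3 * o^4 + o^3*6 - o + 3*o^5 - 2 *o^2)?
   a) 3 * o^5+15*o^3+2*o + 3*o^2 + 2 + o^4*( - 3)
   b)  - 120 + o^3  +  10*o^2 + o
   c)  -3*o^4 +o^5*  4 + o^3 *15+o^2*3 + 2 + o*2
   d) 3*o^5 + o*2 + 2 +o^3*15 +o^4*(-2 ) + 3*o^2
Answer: a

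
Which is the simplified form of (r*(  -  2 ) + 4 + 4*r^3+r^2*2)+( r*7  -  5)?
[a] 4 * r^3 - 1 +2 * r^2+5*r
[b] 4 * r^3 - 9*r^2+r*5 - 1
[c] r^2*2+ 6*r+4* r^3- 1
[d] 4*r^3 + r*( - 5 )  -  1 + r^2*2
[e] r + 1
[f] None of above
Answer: a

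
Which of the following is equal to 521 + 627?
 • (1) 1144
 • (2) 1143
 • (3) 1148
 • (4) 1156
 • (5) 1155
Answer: 3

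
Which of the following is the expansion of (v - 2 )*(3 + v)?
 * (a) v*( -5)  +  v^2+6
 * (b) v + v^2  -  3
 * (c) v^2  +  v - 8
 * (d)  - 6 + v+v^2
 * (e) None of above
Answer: d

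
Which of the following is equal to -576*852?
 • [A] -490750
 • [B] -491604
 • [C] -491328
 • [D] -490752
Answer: D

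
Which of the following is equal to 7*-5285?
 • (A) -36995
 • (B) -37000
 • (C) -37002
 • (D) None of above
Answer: A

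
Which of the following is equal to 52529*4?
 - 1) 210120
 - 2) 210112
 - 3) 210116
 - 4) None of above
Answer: 3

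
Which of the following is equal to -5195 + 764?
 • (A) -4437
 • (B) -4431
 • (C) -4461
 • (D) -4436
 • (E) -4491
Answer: B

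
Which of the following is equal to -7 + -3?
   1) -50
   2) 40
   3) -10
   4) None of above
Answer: 3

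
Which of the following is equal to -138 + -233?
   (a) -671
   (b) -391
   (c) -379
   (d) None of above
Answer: d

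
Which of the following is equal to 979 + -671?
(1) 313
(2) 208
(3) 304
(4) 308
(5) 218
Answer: 4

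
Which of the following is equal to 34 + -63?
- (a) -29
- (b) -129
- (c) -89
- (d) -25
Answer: a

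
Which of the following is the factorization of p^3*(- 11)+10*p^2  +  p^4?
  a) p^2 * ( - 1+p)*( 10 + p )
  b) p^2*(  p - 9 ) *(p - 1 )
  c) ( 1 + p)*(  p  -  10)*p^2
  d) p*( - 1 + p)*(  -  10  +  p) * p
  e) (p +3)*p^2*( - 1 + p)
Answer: d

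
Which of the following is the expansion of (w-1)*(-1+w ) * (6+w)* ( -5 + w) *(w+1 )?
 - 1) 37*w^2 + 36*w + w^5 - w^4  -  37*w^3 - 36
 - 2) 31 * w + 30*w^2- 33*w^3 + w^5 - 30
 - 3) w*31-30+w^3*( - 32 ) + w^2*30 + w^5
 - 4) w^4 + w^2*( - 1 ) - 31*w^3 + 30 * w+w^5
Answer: 3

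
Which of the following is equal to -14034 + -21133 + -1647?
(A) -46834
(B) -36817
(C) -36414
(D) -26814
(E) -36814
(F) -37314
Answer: E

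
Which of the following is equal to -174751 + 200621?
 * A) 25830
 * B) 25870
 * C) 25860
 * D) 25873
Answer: B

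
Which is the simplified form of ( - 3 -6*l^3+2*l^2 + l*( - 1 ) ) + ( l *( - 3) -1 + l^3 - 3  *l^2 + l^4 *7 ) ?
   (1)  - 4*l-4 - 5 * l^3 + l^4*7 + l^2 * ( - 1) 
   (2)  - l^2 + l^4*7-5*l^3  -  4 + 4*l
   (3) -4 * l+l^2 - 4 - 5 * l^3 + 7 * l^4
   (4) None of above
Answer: 1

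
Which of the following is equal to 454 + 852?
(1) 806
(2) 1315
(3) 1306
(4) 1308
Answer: 3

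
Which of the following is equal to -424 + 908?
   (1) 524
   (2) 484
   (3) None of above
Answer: 2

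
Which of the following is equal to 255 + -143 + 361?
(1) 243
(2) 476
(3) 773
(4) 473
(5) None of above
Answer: 4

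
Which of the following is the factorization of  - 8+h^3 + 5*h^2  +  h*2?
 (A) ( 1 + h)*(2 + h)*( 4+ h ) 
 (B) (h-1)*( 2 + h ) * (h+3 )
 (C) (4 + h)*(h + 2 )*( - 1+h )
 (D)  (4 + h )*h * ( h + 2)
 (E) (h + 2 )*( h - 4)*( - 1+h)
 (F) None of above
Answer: C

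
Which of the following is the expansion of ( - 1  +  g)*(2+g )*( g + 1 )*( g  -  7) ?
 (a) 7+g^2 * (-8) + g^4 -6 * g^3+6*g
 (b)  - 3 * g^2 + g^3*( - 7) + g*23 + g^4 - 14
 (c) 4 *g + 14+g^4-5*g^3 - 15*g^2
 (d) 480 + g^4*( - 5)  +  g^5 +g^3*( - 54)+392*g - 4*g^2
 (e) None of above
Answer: e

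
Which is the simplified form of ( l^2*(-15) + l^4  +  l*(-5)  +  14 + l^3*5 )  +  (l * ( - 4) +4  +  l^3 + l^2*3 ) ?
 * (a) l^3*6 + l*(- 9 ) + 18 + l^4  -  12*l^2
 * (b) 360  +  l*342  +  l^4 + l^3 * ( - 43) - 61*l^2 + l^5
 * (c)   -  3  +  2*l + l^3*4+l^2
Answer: a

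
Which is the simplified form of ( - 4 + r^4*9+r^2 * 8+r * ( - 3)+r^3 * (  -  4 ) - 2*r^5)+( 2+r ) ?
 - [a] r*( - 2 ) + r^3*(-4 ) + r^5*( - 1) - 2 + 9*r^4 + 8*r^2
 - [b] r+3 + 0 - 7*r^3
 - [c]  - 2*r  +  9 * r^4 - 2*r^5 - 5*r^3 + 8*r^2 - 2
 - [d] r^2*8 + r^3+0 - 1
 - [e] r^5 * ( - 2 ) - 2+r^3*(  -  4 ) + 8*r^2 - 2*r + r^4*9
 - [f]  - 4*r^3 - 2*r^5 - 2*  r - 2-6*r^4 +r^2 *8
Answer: e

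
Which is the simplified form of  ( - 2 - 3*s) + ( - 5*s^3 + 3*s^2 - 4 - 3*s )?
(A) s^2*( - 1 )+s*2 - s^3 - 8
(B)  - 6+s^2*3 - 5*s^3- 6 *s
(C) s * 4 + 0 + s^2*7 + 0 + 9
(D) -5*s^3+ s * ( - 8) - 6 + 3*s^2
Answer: B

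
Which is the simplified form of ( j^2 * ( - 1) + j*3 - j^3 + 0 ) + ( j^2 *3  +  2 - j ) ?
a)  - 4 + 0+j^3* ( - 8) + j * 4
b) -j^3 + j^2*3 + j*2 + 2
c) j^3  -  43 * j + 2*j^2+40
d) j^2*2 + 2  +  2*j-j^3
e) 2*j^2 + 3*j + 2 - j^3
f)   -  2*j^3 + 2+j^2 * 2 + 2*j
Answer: d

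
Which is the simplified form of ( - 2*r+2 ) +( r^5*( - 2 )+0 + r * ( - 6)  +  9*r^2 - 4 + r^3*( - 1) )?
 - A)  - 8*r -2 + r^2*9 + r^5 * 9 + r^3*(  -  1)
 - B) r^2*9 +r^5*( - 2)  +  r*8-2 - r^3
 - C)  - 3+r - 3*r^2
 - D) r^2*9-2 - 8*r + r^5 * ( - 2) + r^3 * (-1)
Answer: D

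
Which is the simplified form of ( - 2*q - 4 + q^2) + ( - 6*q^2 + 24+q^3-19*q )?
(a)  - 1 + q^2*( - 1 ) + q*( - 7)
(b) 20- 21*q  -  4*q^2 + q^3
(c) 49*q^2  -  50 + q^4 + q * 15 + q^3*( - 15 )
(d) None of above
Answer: d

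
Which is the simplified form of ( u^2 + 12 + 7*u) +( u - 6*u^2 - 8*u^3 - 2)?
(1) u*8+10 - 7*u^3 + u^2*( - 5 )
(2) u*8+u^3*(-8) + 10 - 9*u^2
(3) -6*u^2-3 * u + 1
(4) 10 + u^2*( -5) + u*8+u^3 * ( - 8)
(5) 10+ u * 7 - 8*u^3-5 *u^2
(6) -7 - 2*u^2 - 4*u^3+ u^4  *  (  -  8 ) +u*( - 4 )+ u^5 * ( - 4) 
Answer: 4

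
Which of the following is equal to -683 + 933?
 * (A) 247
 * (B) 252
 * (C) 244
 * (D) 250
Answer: D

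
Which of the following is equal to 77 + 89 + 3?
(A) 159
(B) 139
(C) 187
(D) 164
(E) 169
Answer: E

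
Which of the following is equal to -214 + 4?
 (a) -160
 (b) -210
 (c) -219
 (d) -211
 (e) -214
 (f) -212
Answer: b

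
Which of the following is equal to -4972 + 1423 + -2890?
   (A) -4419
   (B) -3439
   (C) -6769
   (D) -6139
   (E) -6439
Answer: E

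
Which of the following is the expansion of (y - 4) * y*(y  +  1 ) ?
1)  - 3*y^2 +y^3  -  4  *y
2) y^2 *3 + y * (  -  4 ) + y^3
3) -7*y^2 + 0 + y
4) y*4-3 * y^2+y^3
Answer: 1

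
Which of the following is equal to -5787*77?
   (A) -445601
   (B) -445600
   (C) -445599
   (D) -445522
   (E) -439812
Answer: C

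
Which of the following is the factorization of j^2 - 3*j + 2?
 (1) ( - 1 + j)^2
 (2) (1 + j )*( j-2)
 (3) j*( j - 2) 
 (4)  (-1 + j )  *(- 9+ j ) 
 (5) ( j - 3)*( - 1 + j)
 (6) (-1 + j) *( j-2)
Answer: 6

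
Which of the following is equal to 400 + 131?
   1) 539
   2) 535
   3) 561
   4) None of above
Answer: 4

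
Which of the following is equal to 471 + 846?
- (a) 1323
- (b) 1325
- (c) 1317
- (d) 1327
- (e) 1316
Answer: c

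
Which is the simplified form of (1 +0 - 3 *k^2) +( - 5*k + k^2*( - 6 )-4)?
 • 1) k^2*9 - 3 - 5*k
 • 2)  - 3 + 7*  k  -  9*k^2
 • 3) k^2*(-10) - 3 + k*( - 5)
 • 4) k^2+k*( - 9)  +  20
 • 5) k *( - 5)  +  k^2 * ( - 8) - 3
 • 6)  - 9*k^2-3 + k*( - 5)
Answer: 6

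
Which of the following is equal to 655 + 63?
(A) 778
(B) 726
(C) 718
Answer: C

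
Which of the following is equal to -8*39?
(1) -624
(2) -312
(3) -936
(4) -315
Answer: 2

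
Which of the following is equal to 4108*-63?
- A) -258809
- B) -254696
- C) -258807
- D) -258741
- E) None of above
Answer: E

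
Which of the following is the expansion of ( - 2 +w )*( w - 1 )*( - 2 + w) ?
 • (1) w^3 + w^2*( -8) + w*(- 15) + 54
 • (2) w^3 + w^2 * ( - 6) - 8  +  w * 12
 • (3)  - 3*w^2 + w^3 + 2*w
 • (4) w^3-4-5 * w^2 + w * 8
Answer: 4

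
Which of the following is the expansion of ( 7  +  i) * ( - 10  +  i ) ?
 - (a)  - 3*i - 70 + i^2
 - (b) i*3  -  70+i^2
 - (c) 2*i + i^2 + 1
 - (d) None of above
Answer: a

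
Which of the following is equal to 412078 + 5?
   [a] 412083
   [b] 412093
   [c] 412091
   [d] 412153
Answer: a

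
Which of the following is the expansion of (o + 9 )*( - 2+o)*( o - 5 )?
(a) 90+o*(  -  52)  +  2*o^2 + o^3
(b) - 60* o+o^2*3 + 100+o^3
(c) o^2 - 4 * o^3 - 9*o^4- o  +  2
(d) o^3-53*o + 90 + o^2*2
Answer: d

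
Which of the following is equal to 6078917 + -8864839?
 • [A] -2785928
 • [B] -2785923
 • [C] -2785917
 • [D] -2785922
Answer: D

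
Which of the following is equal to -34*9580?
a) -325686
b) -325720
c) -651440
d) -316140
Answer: b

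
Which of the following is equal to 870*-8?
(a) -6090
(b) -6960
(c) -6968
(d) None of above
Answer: b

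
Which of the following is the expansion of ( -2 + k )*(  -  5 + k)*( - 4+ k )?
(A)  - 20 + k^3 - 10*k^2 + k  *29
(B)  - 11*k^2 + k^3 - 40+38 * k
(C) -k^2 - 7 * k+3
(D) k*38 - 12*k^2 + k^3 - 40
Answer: B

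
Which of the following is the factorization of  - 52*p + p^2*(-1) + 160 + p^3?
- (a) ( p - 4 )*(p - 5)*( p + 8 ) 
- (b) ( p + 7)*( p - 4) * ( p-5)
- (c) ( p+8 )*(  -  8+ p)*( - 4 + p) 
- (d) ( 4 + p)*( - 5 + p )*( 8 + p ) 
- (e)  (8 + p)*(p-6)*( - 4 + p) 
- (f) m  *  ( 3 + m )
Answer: a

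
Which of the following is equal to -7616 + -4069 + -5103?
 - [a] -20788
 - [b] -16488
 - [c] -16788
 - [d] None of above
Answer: c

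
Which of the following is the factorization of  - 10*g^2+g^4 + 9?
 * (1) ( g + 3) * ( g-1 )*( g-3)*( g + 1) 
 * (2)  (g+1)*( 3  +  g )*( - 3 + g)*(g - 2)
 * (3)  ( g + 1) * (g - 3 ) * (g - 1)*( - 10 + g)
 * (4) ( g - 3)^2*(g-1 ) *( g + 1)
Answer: 1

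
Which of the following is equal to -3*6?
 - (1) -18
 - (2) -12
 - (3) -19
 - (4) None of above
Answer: 1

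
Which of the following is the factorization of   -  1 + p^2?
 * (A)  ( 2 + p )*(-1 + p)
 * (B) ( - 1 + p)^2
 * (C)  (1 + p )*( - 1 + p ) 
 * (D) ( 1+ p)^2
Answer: C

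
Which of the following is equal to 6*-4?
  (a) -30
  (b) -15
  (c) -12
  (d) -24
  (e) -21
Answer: d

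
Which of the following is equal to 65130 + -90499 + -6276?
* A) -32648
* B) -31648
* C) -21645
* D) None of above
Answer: D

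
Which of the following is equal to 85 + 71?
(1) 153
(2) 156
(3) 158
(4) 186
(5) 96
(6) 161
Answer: 2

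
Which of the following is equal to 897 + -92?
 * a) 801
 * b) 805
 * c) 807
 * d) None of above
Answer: b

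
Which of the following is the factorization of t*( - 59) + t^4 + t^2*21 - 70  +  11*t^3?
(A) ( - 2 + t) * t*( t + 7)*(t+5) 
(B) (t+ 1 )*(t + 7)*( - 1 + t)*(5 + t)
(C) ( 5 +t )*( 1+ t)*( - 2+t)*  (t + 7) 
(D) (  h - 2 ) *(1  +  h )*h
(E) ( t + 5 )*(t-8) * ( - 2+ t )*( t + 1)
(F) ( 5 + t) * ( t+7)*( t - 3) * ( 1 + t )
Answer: C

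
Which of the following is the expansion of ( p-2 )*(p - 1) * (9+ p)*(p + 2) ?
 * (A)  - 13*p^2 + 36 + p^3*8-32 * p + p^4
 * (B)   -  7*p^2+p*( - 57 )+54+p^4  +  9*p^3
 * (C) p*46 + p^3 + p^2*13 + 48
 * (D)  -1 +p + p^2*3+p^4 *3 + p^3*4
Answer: A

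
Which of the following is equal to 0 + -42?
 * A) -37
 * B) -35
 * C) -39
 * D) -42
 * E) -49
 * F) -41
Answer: D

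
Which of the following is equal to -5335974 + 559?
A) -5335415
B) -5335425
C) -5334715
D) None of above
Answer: A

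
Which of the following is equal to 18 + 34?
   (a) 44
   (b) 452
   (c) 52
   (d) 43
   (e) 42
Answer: c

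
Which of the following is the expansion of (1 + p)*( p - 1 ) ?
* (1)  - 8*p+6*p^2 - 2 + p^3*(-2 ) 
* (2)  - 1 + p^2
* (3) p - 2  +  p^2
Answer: 2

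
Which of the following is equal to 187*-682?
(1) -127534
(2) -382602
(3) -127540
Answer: 1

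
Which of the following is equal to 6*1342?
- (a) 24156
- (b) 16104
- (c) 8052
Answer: c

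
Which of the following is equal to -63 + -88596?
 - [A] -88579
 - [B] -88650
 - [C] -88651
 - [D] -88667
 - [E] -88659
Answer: E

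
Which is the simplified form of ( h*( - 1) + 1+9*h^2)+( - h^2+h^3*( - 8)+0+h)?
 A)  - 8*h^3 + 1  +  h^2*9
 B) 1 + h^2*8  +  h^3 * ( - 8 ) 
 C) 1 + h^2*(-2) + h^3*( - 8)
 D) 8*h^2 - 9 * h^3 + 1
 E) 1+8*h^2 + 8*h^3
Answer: B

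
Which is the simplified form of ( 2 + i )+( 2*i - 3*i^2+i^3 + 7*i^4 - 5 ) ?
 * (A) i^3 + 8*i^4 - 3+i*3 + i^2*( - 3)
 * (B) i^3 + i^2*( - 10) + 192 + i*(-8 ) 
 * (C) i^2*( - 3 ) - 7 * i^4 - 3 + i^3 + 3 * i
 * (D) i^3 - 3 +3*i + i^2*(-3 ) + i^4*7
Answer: D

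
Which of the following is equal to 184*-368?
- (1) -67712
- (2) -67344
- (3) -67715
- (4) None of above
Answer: 1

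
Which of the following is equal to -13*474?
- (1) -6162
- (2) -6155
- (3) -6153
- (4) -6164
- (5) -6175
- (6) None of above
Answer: 1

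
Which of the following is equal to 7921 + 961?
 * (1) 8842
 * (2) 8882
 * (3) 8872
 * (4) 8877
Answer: 2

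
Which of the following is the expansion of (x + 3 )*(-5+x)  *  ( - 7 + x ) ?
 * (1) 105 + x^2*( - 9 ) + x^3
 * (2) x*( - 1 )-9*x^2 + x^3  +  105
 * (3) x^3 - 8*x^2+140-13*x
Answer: 2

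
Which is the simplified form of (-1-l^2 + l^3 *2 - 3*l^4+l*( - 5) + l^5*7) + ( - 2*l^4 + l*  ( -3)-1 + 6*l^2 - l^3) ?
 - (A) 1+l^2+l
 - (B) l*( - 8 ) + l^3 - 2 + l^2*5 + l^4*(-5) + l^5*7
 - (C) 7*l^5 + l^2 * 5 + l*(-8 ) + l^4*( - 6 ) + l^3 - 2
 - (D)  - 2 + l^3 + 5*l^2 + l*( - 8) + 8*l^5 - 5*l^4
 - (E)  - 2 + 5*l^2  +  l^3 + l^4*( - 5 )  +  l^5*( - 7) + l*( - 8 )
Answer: B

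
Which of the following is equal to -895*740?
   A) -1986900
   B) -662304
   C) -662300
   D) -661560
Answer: C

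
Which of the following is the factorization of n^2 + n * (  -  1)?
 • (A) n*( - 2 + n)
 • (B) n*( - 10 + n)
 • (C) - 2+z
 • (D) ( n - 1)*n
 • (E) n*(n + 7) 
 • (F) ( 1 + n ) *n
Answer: D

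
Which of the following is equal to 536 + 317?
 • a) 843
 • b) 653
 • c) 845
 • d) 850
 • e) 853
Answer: e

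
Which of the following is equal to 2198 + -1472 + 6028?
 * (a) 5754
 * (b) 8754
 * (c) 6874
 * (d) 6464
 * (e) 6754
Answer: e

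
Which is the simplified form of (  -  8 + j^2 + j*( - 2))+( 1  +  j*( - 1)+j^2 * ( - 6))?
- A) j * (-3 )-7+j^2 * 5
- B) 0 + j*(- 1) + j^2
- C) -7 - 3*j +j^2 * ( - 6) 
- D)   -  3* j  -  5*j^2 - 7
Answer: D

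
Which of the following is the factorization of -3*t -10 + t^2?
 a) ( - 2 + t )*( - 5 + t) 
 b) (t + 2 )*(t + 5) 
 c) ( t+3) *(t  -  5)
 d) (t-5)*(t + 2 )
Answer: d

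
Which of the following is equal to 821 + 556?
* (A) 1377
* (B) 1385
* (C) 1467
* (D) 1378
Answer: A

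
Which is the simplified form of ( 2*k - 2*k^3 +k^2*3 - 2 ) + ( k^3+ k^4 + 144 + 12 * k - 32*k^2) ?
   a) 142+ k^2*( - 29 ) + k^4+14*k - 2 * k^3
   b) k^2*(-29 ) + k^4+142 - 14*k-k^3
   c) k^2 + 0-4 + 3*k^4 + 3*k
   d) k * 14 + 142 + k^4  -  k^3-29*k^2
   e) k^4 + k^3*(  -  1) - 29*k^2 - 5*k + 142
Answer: d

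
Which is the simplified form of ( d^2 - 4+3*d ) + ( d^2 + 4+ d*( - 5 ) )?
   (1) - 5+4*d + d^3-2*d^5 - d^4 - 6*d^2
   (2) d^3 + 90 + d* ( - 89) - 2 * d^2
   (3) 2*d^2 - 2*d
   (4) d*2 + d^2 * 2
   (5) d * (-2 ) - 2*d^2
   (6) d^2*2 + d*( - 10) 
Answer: 3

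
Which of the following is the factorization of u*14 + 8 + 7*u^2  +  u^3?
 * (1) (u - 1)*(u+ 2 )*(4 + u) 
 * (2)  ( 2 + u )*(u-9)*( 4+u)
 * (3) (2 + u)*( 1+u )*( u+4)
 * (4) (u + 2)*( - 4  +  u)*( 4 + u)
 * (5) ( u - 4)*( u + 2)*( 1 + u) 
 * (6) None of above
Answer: 3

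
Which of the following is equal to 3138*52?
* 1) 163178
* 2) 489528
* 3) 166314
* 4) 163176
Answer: 4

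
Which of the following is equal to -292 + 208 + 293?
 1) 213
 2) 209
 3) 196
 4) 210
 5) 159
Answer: 2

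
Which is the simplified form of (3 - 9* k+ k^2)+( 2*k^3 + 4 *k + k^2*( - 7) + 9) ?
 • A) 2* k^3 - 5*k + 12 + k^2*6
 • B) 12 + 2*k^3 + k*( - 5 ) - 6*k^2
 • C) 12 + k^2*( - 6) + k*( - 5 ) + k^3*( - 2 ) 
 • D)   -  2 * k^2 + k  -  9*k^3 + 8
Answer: B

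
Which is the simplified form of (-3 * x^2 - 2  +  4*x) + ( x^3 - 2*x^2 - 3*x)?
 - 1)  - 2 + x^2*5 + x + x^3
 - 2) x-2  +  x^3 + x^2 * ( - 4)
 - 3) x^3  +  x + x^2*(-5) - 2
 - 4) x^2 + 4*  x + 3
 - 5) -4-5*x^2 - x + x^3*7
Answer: 3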